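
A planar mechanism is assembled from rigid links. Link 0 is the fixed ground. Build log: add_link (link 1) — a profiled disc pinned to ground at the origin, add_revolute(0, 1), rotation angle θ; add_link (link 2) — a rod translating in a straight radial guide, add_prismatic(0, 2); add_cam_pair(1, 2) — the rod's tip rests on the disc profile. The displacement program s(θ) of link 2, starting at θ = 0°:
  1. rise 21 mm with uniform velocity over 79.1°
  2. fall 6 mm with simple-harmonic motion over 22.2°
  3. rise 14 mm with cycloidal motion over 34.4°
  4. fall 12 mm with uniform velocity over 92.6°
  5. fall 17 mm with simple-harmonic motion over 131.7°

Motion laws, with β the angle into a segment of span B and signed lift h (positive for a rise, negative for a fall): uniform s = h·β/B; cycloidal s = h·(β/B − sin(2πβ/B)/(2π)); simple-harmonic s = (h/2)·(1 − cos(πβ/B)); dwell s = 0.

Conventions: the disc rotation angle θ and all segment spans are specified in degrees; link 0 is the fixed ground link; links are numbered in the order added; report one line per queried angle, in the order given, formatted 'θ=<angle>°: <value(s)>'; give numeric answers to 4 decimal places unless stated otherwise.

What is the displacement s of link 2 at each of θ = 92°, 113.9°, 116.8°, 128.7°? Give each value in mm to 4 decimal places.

seg 1 [0°–79.1°] uniform, h=21: full span → s += 21 → s = 21.0000
seg 2 [79.1°–101.3°] simple-harmonic, h=-6: θ=92° here. β=12.9, B=22.2. -6/2·(1 − cos(π·0.5811)) = -3.7559 → s = 17.2441
seg 2 [79.1°–101.3°] simple-harmonic, h=-6: full span → s += -6 → s = 15.0000
seg 3 [101.3°–135.7°] cycloidal, h=14: θ=113.9° here. β=12.6, B=34.4. 14·(0.3663 − sin(2π·0.3663)/(2π)) = 3.4684 → s = 18.4684
seg 3 [101.3°–135.7°] cycloidal, h=14: θ=116.8° here. β=15.5, B=34.4. 14·(0.4506 − sin(2π·0.4506)/(2π)) = 5.6273 → s = 20.6273
seg 3 [101.3°–135.7°] cycloidal, h=14: θ=128.7° here. β=27.4, B=34.4. 14·(0.7965 − sin(2π·0.7965)/(2π)) = 13.2849 → s = 28.2849

θ=92°: 17.2441
θ=113.9°: 18.4684
θ=116.8°: 20.6273
θ=128.7°: 28.2849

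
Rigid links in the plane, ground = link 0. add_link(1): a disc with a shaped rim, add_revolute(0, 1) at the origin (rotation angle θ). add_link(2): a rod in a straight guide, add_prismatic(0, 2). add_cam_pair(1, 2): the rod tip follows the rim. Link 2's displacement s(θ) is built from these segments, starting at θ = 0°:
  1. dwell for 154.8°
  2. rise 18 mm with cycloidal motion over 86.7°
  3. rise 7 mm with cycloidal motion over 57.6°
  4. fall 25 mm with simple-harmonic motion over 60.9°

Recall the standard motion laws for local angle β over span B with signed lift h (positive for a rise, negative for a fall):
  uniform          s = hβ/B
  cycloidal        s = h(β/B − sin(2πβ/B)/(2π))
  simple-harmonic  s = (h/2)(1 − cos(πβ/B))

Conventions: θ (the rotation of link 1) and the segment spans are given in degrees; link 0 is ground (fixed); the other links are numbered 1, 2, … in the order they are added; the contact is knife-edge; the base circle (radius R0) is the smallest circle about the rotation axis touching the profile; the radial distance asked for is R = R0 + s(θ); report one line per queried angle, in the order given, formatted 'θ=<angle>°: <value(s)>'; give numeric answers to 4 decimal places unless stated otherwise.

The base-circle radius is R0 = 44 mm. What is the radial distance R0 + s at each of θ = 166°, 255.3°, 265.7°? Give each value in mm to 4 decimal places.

segment 1 (0° to 154.8°, dwell): s unchanged at 0.0000
θ = 166° falls in segment 2 (154.8° to 241.5°, cycloidal, h = 18): β = 166 − 154.8 = 11.2°, B = 86.7°; Δs = 18·(0.1292 − sin(2π·0.1292)/(2π)) = 0.2470; s = 0.0000 + 0.2470 = 0.2470
segment 2 (154.8° to 241.5°, cycloidal, h = 18) is passed completely: s = 0.0000 + (18) = 18.0000
θ = 255.3° falls in segment 3 (241.5° to 299.1°, cycloidal, h = 7): β = 255.3 − 241.5 = 13.8°, B = 57.6°; Δs = 7·(0.2396 − sin(2π·0.2396)/(2π)) = 0.5654; s = 18.0000 + 0.5654 = 18.5654
θ = 265.7° falls in segment 3 (241.5° to 299.1°, cycloidal, h = 7): β = 265.7 − 241.5 = 24.2°, B = 57.6°; Δs = 7·(0.4201 − sin(2π·0.4201)/(2π)) = 2.4051; s = 18.0000 + 2.4051 = 20.4051
θ=166°: R = R0 + s = 44 + 0.2470 = 44.2470
θ=255.3°: R = R0 + s = 44 + 18.5654 = 62.5654
θ=265.7°: R = R0 + s = 44 + 20.4051 = 64.4051

θ=166°: 44.2470
θ=255.3°: 62.5654
θ=265.7°: 64.4051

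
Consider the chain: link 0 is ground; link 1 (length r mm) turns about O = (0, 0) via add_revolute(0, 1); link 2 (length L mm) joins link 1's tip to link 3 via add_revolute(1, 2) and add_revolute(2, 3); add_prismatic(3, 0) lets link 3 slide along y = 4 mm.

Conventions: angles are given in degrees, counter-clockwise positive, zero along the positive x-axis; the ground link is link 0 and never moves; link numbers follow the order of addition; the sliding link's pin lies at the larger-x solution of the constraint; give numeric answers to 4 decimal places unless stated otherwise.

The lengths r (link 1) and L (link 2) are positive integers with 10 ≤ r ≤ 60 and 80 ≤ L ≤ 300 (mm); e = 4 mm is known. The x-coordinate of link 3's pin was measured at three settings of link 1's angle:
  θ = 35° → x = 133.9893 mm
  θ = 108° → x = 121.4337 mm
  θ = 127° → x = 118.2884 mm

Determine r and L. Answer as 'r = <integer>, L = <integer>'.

constraint per measurement: (x − r cos θ)² + (r sin θ − e)² = L²
subtracting the θ₁ and θ₂ equations cancels the r² and L² terms:
r = (x₁² − x₂²) / (2[(x₁cos θ₁ + e sin θ₁) − (x₂cos θ₂ + e sin θ₂)]) = 11.0000 → r = 11
L² = (x₁ − r cos θ₁)² + (r sin θ₁ − e)² = 15624.9904 → L = 125.0000 → L = 125
check at θ₃=127°: x = 118.2884 (printed 118.2884) ✓

r = 11, L = 125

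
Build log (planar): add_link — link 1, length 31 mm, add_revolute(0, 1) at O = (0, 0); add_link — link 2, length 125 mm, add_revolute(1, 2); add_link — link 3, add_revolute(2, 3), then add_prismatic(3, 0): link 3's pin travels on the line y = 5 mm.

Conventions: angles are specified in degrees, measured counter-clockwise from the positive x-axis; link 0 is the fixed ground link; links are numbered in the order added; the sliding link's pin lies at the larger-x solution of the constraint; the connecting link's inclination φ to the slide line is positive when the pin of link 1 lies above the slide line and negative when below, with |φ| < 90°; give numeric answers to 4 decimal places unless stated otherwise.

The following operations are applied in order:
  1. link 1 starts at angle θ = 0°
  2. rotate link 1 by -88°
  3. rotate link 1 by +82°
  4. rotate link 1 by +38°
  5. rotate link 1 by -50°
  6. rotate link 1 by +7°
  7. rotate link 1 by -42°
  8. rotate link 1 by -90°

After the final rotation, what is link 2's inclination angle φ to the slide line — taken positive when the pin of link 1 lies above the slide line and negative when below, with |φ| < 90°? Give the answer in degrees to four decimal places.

geometry: r = 31 mm, L = 125 mm, e = 5 mm; θ starts at 0°
rotate link 1 by -88°: θ ← 0° -88° = -88°
rotate link 1 by +82°: θ ← -88° +82° = -6°
rotate link 1 by +38°: θ ← -6° +38° = 32°
rotate link 1 by -50°: θ ← 32° -50° = -18°
rotate link 1 by +7°: θ ← -18° +7° = -11°
rotate link 1 by -42°: θ ← -11° -42° = -53°
rotate link 1 by -90°: θ ← -53° -90° = -143°
h = r sin θ − e = -18.656266 − 5 = -23.656266
sin φ = h / L = -23.656266 / 125 = -0.18925013
φ = arcsin(-0.18925013) = -10.909026°

-10.9090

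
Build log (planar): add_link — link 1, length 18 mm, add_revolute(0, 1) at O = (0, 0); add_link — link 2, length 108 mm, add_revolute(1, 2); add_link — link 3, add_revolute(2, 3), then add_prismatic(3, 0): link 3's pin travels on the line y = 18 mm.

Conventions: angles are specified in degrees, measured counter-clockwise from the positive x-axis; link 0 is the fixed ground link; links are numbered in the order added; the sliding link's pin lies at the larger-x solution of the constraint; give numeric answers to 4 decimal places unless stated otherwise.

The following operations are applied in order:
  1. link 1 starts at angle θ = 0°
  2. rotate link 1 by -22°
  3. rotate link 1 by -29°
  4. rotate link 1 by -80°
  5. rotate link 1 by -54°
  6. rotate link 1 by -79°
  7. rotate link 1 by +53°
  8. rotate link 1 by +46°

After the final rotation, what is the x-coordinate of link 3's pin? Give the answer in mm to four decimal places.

geometry: r = 18 mm, L = 108 mm, e = 18 mm; θ starts at 0°
rotate link 1 by -22°: θ ← 0° -22° = -22°
rotate link 1 by -29°: θ ← -22° -29° = -51°
rotate link 1 by -80°: θ ← -51° -80° = -131°
rotate link 1 by -54°: θ ← -131° -54° = -185°
rotate link 1 by -79°: θ ← -185° -79° = -264°
rotate link 1 by +53°: θ ← -264° +53° = -211°
rotate link 1 by +46°: θ ← -211° +46° = -165°
crank pin P = (r cos θ, r sin θ) = (-17.386665, -4.658743)
h = r sin θ − e = -4.658743 − 18 = -22.658743
x = r cos θ + √(L² − h²) = -17.386665 + 105.596313 = 88.209648

88.2096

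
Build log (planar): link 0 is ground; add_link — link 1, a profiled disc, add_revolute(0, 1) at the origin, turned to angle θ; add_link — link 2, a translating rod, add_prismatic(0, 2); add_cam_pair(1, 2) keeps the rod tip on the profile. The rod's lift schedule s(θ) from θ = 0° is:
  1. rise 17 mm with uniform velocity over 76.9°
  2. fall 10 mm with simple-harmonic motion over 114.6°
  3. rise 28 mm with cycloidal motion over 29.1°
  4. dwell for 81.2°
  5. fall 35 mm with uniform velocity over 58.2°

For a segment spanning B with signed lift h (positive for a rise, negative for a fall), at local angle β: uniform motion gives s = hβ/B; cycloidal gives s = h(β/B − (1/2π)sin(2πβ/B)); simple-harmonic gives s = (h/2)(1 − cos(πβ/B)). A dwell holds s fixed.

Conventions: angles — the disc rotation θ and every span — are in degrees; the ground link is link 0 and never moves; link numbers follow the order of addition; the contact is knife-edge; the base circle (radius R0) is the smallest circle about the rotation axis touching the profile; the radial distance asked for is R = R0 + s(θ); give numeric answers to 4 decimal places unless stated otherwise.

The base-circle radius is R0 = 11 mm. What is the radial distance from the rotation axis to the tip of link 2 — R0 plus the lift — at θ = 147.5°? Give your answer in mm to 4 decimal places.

seg 1 [0°–76.9°] uniform, h=17: full span → s += 17 → s = 17.0000
seg 2 [76.9°–191.5°] simple-harmonic, h=-10: θ=147.5° here. β=70.6, B=114.6. -10/2·(1 − cos(π·0.6161)) = -6.7829 → s = 10.2171
R = R0 + s = 11 + 10.2171 = 21.2171

21.2171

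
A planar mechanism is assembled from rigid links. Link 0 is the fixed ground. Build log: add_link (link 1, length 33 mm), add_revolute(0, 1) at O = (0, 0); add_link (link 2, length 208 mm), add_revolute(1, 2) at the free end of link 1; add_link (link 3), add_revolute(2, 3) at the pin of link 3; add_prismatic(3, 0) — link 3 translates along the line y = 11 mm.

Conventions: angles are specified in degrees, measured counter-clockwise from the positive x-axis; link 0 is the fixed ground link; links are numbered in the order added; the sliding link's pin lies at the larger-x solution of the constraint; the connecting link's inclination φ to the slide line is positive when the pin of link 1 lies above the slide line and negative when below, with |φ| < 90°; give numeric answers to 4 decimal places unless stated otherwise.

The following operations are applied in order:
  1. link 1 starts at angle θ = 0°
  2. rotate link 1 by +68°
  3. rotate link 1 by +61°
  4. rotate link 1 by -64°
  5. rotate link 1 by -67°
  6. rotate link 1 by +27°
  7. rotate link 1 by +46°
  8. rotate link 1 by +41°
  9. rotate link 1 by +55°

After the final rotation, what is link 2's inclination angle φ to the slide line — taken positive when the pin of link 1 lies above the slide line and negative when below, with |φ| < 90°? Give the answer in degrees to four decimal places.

geometry: r = 33 mm, L = 208 mm, e = 11 mm; θ starts at 0°
rotate link 1 by +68°: θ ← 0° +68° = 68°
rotate link 1 by +61°: θ ← 68° +61° = 129°
rotate link 1 by -64°: θ ← 129° -64° = 65°
rotate link 1 by -67°: θ ← 65° -67° = -2°
rotate link 1 by +27°: θ ← -2° +27° = 25°
rotate link 1 by +46°: θ ← 25° +46° = 71°
rotate link 1 by +41°: θ ← 71° +41° = 112°
rotate link 1 by +55°: θ ← 112° +55° = 167°
h = r sin θ − e = 7.423385 − 11 = -3.576615
sin φ = h / L = -3.576615 / 208 = -0.01719527
φ = arcsin(-0.01719527) = -0.985265°

-0.9853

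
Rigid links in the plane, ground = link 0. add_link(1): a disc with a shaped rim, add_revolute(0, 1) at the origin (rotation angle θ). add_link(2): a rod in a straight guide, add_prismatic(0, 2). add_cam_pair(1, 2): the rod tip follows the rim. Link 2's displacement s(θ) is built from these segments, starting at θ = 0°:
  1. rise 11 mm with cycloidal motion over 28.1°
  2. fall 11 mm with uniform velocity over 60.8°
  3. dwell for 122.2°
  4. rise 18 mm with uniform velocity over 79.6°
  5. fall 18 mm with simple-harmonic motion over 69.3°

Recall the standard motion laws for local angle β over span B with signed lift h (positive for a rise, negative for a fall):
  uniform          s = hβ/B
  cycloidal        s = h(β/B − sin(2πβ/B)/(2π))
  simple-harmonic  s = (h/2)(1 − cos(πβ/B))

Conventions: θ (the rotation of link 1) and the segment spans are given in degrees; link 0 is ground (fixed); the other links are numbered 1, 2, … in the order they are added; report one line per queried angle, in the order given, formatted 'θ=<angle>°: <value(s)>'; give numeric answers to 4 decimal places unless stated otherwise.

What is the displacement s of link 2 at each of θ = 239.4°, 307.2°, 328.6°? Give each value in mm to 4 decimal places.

segment 1 (0° to 28.1°, cycloidal, h = 11) is passed completely: s = 0.0000 + (11) = 11.0000
segment 2 (28.1° to 88.9°, uniform, h = -11) is passed completely: s = 11.0000 + (-11) = 0.0000
segment 3 (88.9° to 211.1°, dwell): s unchanged at 0.0000
θ = 239.4° falls in segment 4 (211.1° to 290.7°, uniform, h = 18): β = 239.4 − 211.1 = 28.3°, B = 79.6°; Δs = 18·28.3/79.6 = 6.3995; s = 0.0000 + 6.3995 = 6.3995
segment 4 (211.1° to 290.7°, uniform, h = 18) is passed completely: s = 0.0000 + (18) = 18.0000
θ = 307.2° falls in segment 5 (290.7° to 360°, simple-harmonic, h = -18): β = 307.2 − 290.7 = 16.5°, B = 69.3°; Δs = -18/2·(1 − cos(π·0.2381)) = -2.4025; s = 18.0000 − 2.4025 = 15.5975
θ = 328.6° falls in segment 5 (290.7° to 360°, simple-harmonic, h = -18): β = 328.6 − 290.7 = 37.9°, B = 69.3°; Δs = -18/2·(1 − cos(π·0.5469)) = -10.3212; s = 18.0000 − 10.3212 = 7.6788

θ=239.4°: 6.3995
θ=307.2°: 15.5975
θ=328.6°: 7.6788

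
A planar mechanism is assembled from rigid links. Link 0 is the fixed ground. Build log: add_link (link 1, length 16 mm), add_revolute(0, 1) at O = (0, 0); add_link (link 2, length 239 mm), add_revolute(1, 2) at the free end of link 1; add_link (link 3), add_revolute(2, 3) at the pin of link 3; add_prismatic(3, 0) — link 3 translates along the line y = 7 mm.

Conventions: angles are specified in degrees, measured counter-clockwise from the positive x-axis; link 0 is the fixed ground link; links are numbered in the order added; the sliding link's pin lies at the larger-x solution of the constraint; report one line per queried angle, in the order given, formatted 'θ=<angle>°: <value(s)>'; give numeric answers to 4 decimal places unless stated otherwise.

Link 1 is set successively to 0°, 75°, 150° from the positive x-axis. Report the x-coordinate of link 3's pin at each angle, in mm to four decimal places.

geometry: r = 16 mm, L = 239 mm, e = 7 mm
θ=0°: crank pin P = (r cos θ, r sin θ) = (16.000000, 0.000000)
θ=0°: h = r sin θ − e = 0.000000 − 7 = -7.000000
θ=0°: x = r cos θ + √(L² − h²) = 16.000000 + 238.897468 = 254.897468
θ=75°: crank pin P = (r cos θ, r sin θ) = (4.141105, 15.454813)
θ=75°: h = r sin θ − e = 15.454813 − 7 = 8.454813
θ=75°: x = r cos θ + √(L² − h²) = 4.141105 + 238.850405 = 242.991510
θ=150°: crank pin P = (r cos θ, r sin θ) = (-13.856406, 8.000000)
θ=150°: h = r sin θ − e = 8.000000 − 7 = 1.000000
θ=150°: x = r cos θ + √(L² − h²) = -13.856406 + 238.997908 = 225.141501

θ=0°: 254.8975
θ=75°: 242.9915
θ=150°: 225.1415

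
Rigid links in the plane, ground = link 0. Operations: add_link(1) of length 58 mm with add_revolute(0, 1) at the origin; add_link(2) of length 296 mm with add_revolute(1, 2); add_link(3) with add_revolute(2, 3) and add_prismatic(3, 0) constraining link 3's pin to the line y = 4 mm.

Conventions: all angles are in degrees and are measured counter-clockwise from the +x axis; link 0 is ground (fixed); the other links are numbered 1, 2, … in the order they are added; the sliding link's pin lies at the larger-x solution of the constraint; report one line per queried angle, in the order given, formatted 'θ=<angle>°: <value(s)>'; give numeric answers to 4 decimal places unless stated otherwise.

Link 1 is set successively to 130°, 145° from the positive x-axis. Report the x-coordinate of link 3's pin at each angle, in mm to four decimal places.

geometry: r = 58 mm, L = 296 mm, e = 4 mm
θ=130°: crank pin P = (r cos θ, r sin θ) = (-37.281681, 44.430578)
θ=130°: h = r sin θ − e = 44.430578 − 4 = 40.430578
θ=130°: x = r cos θ + √(L² − h²) = -37.281681 + 293.225798 = 255.944116
θ=145°: crank pin P = (r cos θ, r sin θ) = (-47.510819, 33.267433)
θ=145°: h = r sin θ − e = 33.267433 − 4 = 29.267433
θ=145°: x = r cos θ + √(L² − h²) = -47.510819 + 294.549516 = 247.038697

θ=130°: 255.9441
θ=145°: 247.0387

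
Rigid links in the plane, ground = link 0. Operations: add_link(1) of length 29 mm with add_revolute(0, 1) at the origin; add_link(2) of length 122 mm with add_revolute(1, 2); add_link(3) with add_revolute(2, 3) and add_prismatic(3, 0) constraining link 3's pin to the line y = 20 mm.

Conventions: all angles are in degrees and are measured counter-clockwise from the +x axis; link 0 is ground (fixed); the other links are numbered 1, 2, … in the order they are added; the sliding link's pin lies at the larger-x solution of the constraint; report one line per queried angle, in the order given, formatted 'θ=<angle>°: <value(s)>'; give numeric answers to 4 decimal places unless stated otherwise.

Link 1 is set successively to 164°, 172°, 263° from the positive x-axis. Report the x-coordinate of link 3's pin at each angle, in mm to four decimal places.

geometry: r = 29 mm, L = 122 mm, e = 20 mm
θ=164°: crank pin P = (r cos θ, r sin θ) = (-27.876589, 7.993483)
θ=164°: h = r sin θ − e = 7.993483 − 20 = -12.006517
θ=164°: x = r cos θ + √(L² − h²) = -27.876589 + 121.407757 = 93.531168
θ=172°: crank pin P = (r cos θ, r sin θ) = (-28.717774, 4.036020)
θ=172°: h = r sin θ − e = 4.036020 − 20 = -15.963980
θ=172°: x = r cos θ + √(L² − h²) = -28.717774 + 120.951029 = 92.233255
θ=263°: crank pin P = (r cos θ, r sin θ) = (-3.534211, -28.783838)
θ=263°: h = r sin θ − e = -28.783838 − 20 = -48.783838
θ=263°: x = r cos θ + √(L² − h²) = -3.534211 + 111.821899 = 108.287688

θ=164°: 93.5312
θ=172°: 92.2333
θ=263°: 108.2877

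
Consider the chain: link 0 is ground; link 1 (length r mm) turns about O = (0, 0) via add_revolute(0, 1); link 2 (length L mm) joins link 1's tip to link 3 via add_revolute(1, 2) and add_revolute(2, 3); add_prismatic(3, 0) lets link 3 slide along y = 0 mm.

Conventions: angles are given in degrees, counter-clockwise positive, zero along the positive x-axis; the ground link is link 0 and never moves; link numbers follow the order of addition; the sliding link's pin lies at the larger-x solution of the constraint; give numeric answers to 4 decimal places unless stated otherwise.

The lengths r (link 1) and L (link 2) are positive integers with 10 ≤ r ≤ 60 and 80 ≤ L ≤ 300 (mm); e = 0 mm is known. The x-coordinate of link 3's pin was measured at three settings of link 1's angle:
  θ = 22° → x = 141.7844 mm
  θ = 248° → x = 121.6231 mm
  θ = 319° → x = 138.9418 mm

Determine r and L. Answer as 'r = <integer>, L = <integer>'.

constraint per measurement: (x − r cos θ)² + (r sin θ − e)² = L²
subtracting the θ₁ and θ₂ equations cancels the r² and L² terms:
r = (x₁² − x₂²) / (2[(x₁cos θ₁ + e sin θ₁) − (x₂cos θ₂ + e sin θ₂)]) = 15.0000 → r = 15
L² = (x₁ − r cos θ₁)² + (r sin θ₁ − e)² = 16384.0099 → L = 128.0000 → L = 128
check at θ₃=319°: x = 138.9418 (printed 138.9418) ✓

r = 15, L = 128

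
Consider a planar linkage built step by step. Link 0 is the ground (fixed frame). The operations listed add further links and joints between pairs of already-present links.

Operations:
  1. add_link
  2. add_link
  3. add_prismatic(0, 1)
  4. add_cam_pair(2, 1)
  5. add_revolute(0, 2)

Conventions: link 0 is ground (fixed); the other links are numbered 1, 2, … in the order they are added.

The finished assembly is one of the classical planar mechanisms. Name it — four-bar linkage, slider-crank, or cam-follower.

links: 3 (incl. ground); joints: 1 revolute, 1 prismatic, 1 higher (cam) pair, forming one closed loop
3 links, revolute + prismatic + higher pair in one loop → cam-follower

cam-follower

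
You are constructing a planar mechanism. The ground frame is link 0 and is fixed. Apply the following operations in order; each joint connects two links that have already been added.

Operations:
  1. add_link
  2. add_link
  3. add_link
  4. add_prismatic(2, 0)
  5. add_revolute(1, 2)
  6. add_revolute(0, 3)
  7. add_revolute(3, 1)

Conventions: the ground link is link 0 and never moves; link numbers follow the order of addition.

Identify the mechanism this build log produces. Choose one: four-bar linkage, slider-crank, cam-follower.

links: 4 (incl. ground); joints: 3 revolute, 1 prismatic, 0 higher (cam) pair, forming one closed loop
4 links, 3 revolutes + 1 prismatic in one loop → slider-crank

slider-crank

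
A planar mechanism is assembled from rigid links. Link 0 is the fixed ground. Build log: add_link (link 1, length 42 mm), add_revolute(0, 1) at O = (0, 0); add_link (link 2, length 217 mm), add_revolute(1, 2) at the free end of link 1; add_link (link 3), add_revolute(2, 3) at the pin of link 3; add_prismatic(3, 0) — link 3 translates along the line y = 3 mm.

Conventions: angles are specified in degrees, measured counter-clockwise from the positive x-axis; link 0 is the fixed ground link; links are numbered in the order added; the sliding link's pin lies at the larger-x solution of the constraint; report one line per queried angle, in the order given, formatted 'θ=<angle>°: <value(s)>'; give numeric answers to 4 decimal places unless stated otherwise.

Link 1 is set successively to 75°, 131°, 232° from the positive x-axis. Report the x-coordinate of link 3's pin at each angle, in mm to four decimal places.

geometry: r = 42 mm, L = 217 mm, e = 3 mm
θ=75°: crank pin P = (r cos θ, r sin θ) = (10.870400, 40.568885)
θ=75°: h = r sin θ − e = 40.568885 − 3 = 37.568885
θ=75°: x = r cos θ + √(L² − h²) = 10.870400 + 213.723136 = 224.593536
θ=131°: crank pin P = (r cos θ, r sin θ) = (-27.554479, 31.697802)
θ=131°: h = r sin θ − e = 31.697802 − 3 = 28.697802
θ=131°: x = r cos θ + √(L² − h²) = -27.554479 + 215.094017 = 187.539538
θ=232°: crank pin P = (r cos θ, r sin θ) = (-25.857782, -33.096452)
θ=232°: h = r sin θ − e = -33.096452 − 3 = -36.096452
θ=232°: x = r cos θ + √(L² − h²) = -25.857782 + 213.976742 = 188.118960

θ=75°: 224.5935
θ=131°: 187.5395
θ=232°: 188.1190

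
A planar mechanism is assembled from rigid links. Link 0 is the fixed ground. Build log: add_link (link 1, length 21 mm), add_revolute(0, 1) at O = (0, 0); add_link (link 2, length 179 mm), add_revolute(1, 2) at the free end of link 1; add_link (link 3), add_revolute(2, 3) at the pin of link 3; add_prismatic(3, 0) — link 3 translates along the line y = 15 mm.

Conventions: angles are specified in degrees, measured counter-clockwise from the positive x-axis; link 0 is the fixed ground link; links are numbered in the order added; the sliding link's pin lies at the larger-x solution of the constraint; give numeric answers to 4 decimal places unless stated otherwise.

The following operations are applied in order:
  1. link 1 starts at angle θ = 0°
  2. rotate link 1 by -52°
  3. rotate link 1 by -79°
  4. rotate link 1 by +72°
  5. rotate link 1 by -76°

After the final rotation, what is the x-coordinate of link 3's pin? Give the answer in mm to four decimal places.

geometry: r = 21 mm, L = 179 mm, e = 15 mm; θ starts at 0°
rotate link 1 by -52°: θ ← 0° -52° = -52°
rotate link 1 by -79°: θ ← -52° -79° = -131°
rotate link 1 by +72°: θ ← -131° +72° = -59°
rotate link 1 by -76°: θ ← -59° -76° = -135°
crank pin P = (r cos θ, r sin θ) = (-14.849242, -14.849242)
h = r sin θ − e = -14.849242 − 15 = -29.849242
x = r cos θ + √(L² − h²) = -14.849242 + 176.493690 = 161.644448

161.6444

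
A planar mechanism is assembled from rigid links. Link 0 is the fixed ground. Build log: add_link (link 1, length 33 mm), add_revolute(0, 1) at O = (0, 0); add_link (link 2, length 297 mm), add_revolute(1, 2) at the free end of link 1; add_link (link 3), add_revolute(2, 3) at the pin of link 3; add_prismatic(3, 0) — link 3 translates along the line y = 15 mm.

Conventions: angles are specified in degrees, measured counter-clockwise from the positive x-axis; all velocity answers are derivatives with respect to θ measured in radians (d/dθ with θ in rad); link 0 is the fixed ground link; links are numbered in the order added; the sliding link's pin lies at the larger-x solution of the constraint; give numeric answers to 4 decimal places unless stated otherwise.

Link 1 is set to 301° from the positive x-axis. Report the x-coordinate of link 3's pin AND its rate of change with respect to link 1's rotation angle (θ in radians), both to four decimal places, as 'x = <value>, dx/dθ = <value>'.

geometry: r = 33 mm, L = 297 mm, e = 15 mm
crank pin P = (r cos θ, r sin θ) = (16.996256, -28.286521)
h = r sin θ − e = -28.286521 − 15 = -43.286521
x = r cos θ + √(L² − h²) = 16.996256 + 293.828653 = 310.824909
dx/dθ = −r sin θ − h·r cos θ/√(L² − h²) (θ in radians; h = -43.286521) = 30.790391

x = 310.8249, dx/dθ = 30.7904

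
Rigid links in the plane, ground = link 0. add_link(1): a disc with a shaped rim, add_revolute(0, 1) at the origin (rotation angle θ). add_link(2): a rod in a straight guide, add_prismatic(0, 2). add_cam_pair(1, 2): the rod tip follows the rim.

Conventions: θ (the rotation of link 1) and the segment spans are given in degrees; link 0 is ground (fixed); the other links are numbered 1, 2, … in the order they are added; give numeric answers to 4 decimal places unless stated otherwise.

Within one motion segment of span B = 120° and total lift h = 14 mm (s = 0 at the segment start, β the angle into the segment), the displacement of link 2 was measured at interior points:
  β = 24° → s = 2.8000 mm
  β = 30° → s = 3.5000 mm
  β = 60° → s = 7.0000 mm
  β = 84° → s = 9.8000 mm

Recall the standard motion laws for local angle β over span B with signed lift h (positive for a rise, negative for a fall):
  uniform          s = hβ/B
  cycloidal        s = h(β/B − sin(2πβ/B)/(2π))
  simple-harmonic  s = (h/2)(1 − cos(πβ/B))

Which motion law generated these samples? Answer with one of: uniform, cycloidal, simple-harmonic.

candidates at β/B = r: uniform s = h·r (linear in β); cycloidal s = h·(r − sin(2πr)/(2π)); simple-harmonic s = (h/2)(1 − cos(πr))
β=24°: printed 2.8000 | uniform 2.8000, cycloidal 0.6809, simple-harmonic 1.3369
β=30°: printed 3.5000 | uniform 3.5000, cycloidal 1.2718, simple-harmonic 2.0503
β=60°: printed 7.0000 | uniform 7.0000, cycloidal 7.0000, simple-harmonic 7.0000
β=84°: printed 9.8000 | uniform 9.8000, cycloidal 11.9191, simple-harmonic 11.1145
only one law matches every sample → uniform

uniform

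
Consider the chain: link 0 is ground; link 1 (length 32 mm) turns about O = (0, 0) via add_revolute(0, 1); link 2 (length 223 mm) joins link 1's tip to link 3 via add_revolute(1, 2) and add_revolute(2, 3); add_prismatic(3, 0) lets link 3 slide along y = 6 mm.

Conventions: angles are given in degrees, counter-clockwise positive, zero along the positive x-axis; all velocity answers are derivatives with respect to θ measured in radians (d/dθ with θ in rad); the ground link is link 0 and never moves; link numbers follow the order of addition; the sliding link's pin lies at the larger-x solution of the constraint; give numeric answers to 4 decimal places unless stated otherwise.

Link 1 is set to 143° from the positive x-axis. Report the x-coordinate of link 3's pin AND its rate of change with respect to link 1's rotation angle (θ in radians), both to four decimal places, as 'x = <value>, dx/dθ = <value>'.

geometry: r = 32 mm, L = 223 mm, e = 6 mm
crank pin P = (r cos θ, r sin θ) = (-25.556336, 19.258081)
h = r sin θ − e = 19.258081 − 6 = 13.258081
x = r cos θ + √(L² − h²) = -25.556336 + 222.605533 = 197.049197
dx/dθ = −r sin θ − h·r cos θ/√(L² − h²) (θ in radians; h = 13.258081) = -17.735980

x = 197.0492, dx/dθ = -17.7360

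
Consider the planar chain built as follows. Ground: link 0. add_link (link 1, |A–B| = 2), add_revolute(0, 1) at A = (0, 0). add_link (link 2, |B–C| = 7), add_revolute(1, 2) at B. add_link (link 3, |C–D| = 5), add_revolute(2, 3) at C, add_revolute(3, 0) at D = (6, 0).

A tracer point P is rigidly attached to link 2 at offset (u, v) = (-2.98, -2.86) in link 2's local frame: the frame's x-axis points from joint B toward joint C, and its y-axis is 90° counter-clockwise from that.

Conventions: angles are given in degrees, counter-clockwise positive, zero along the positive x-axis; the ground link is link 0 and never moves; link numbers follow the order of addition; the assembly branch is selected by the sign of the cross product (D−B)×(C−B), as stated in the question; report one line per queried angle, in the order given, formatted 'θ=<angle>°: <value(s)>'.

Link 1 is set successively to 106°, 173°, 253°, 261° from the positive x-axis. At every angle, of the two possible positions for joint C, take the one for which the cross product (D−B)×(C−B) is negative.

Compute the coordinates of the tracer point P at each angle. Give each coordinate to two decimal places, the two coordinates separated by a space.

A=(0,0), D=(6.00,0)
θ=106°: B = A + 2.00·(cos106°, sin106°) = (-0.5513, 1.9225)
θ=106°: |BD| = 6.8275
θ=106°: circle(B,7.00) ∩ circle(D,5.00): a=5.1714, h=4.7177
θ=106°:   candidates: C₊=(5.7393,4.9932) cross=32.211; C₋=(3.0824,-4.0605) cross=-32.211
θ=106°:   branch - wants cross < 0 → take C=(3.0824,-4.0605) (cross=-32.211)
θ=106°: ex = (C−B)/|BC| = (0.5191,-0.8547); ey = (0.8547,0.5191)
θ=106°: P = B + -2.98·ex + -2.86·ey = (-4.5427,2.9850)
θ=173°: B = A + 2.00·(cos173°, sin173°) = (-1.9851, 0.2437)
θ=173°: |BD| = 7.9888
θ=173°: circle(B,7.00) ∩ circle(D,5.00): a=5.4965, h=4.3346
θ=173°:   candidates: C₊=(3.6411,4.4086) cross=34.628; C₋=(3.3766,-4.2565) cross=-34.628
θ=173°:   branch - wants cross < 0 → take C=(3.3766,-4.2565) (cross=-34.628)
θ=173°: ex = (C−B)/|BC| = (0.7660,-0.6429); ey = (0.6429,0.7660)
θ=173°: P = B + -2.98·ex + -2.86·ey = (-6.1063,-0.0311)
θ=253°: B = A + 2.00·(cos253°, sin253°) = (-0.5847, -1.9126)
θ=253°: |BD| = 6.8569
θ=253°: circle(B,7.00) ∩ circle(D,5.00): a=5.1785, h=4.7099
θ=253°:   candidates: C₊=(3.0745,4.0548) cross=32.295; C₋=(5.7020,-4.9911) cross=-32.295
θ=253°:   branch - wants cross < 0 → take C=(5.7020,-4.9911) (cross=-32.295)
θ=253°: ex = (C−B)/|BC| = (0.8981,-0.4398); ey = (0.4398,0.8981)
θ=253°: P = B + -2.98·ex + -2.86·ey = (-4.5189,-3.1706)
θ=261°: B = A + 2.00·(cos261°, sin261°) = (-0.3129, -1.9754)
θ=261°: |BD| = 6.6147
θ=261°: circle(B,7.00) ∩ circle(D,5.00): a=5.1215, h=4.7718
θ=261°:   candidates: C₊=(3.1499,4.1081) cross=31.564; C₋=(5.9999,-5.0000) cross=-31.564
θ=261°:   branch - wants cross < 0 → take C=(5.9999,-5.0000) (cross=-31.564)
θ=261°: ex = (C−B)/|BC| = (0.9018,-0.4321); ey = (0.4321,0.9018)
θ=261°: P = B + -2.98·ex + -2.86·ey = (-4.2361,-3.2670)

θ=106°: -4.54 2.98
θ=173°: -6.11 -0.03
θ=253°: -4.52 -3.17
θ=261°: -4.24 -3.27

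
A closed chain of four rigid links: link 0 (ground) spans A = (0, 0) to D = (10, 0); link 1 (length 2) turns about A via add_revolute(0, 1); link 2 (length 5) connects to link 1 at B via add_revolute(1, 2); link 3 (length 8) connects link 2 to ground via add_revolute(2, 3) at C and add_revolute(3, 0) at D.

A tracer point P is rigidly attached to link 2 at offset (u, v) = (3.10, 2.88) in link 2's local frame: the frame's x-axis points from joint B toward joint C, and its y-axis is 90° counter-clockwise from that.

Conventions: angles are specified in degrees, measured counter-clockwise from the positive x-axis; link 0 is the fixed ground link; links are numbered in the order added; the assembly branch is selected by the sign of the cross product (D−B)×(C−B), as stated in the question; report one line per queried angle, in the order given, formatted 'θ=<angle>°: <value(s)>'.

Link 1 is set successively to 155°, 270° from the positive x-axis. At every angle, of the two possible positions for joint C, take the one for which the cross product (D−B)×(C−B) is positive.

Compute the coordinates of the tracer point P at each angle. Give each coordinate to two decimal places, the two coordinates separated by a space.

A=(0,0), D=(10.00,0)
θ=155°: B = A + 2.00·(cos155°, sin155°) = (-1.8126, 0.8452)
θ=155°: |BD| = 11.8428
θ=155°: circle(B,5.00) ∩ circle(D,8.00): a=4.2748, h=2.5934
θ=155°:   candidates: C₊=(2.6364,3.1269) cross=30.713; C₋=(2.2662,-2.0467) cross=-30.713
θ=155°:   branch + wants cross > 0 → take C=(2.6364,3.1269) (cross=30.713)
θ=155°: ex = (C−B)/|BC| = (0.8898,0.4563); ey = (-0.4563,0.8898)
θ=155°: P = B + 3.10·ex + 2.88·ey = (-0.3685,4.8225)
θ=270°: B = A + 2.00·(cos270°, sin270°) = (-0.0000, -2.0000)
θ=270°: |BD| = 10.1980
θ=270°: circle(B,5.00) ∩ circle(D,8.00): a=3.1869, h=3.8528
θ=270°:   candidates: C₊=(2.3694,2.4029) cross=39.291; C₋=(3.8806,-5.1529) cross=-39.291
θ=270°:   branch + wants cross > 0 → take C=(2.3694,2.4029) (cross=39.291)
θ=270°: ex = (C−B)/|BC| = (0.4739,0.8806); ey = (-0.8806,0.4739)
θ=270°: P = B + 3.10·ex + 2.88·ey = (-1.0671,2.0946)

θ=155°: -0.37 4.82
θ=270°: -1.07 2.09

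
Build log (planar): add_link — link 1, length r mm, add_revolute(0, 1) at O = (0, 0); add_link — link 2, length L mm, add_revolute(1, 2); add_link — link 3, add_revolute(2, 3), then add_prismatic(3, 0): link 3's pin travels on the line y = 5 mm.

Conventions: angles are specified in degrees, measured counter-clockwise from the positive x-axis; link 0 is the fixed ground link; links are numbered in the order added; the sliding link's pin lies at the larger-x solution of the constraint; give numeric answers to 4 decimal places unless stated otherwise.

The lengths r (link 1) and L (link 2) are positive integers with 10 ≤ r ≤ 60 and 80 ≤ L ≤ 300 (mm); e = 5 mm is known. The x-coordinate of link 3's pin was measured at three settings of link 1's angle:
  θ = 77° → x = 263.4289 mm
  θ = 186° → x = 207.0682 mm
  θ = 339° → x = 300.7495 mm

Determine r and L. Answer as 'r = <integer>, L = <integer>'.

constraint per measurement: (x − r cos θ)² + (r sin θ − e)² = L²
subtracting the θ₁ and θ₂ equations cancels the r² and L² terms:
r = (x₁² − x₂²) / (2[(x₁cos θ₁ + e sin θ₁) − (x₂cos θ₂ + e sin θ₂)]) = 49.0000 → r = 49
L² = (x₁ − r cos θ₁)² + (r sin θ₁ − e)² = 65536.0004 → L = 256.0000 → L = 256
check at θ₃=339°: x = 300.7495 (printed 300.7495) ✓

r = 49, L = 256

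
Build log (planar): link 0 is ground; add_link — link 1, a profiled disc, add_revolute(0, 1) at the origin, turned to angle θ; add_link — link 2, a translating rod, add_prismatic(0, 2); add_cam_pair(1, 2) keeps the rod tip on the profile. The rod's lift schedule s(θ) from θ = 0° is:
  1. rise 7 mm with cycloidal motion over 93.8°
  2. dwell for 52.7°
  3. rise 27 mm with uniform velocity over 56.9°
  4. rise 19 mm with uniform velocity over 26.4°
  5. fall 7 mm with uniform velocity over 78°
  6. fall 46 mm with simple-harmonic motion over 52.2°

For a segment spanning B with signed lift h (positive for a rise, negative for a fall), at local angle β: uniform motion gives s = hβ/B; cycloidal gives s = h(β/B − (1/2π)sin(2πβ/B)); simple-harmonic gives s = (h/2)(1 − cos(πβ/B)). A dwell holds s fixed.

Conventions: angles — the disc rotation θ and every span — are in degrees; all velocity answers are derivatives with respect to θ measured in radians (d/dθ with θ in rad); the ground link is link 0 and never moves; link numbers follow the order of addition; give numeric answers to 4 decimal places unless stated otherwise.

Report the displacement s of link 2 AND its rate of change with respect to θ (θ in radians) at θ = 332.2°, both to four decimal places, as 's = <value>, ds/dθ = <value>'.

seg 1 [0°–93.8°] cycloidal, h=7: full span → s += 7 → s = 7.0000
seg 2 [93.8°–146.5°] dwell: s stays 7.0000
seg 3 [146.5°–203.4°] uniform, h=27: full span → s += 27 → s = 34.0000
seg 4 [203.4°–229.8°] uniform, h=19: full span → s += 19 → s = 53.0000
seg 5 [229.8°–307.8°] uniform, h=-7: full span → s += -7 → s = 46.0000
seg 6 [307.8°–360°] simple-harmonic, h=-46: θ=332.2° here. β=24.4, B=52.2. -46/2·(1 − cos(π·0.4674)) = -20.6509 → s = 25.3491
velocity in seg [307.8°–360°] (simple-harmonic), θ in radians: β = 24.4° = 0.4259 rad, B = 52.2° = 0.9111 rad; ds/dθ = (πh/(2B)) sin(πβ/B) = (π·(-46)/(2·0.9111)) sin(π·0.4674) = -78.895603 mm/rad

s = 25.3491, ds/dθ = -78.8956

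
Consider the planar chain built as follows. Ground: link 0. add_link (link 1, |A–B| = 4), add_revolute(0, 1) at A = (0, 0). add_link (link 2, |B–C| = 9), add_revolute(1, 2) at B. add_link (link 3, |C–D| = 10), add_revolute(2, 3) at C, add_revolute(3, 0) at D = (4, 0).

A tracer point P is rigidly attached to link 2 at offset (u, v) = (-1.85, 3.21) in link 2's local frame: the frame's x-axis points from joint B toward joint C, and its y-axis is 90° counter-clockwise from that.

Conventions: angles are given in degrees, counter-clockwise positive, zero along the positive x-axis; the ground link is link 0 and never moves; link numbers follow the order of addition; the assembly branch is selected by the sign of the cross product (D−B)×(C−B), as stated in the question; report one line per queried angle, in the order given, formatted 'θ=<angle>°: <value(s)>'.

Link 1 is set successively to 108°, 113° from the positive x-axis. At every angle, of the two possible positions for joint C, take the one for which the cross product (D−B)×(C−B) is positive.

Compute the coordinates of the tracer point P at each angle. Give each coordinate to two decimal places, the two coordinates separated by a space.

A=(0,0), D=(4.00,0)
θ=108°: B = A + 4.00·(cos108°, sin108°) = (-1.2361, 3.8042)
θ=108°: |BD| = 6.4721
θ=108°: circle(B,9.00) ∩ circle(D,10.00): a=1.7682, h=8.8246
θ=108°:   candidates: C₊=(5.3814,9.9041) cross=57.114; C₋=(-4.9925,-4.3744) cross=-57.114
θ=108°:   branch + wants cross > 0 → take C=(5.3814,9.9041) (cross=57.114)
θ=108°: ex = (C−B)/|BC| = (0.7353,0.6778); ey = (-0.6778,0.7353)
θ=108°: P = B + -1.85·ex + 3.21·ey = (-4.7720,4.9106)
θ=113°: B = A + 4.00·(cos113°, sin113°) = (-1.5629, 3.6820)
θ=113°: |BD| = 6.6711
θ=113°: circle(B,9.00) ∩ circle(D,10.00): a=1.9115, h=8.7947
θ=113°:   candidates: C₊=(4.8851,9.9607) cross=58.670; C₋=(-4.8231,-4.7068) cross=-58.670
θ=113°:   branch + wants cross > 0 → take C=(4.8851,9.9607) (cross=58.670)
θ=113°: ex = (C−B)/|BC| = (0.7165,0.6976); ey = (-0.6976,0.7165)
θ=113°: P = B + -1.85·ex + 3.21·ey = (-5.1278,4.6912)

θ=108°: -4.77 4.91
θ=113°: -5.13 4.69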